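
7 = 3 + 4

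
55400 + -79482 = -24082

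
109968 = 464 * 237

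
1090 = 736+354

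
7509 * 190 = 1426710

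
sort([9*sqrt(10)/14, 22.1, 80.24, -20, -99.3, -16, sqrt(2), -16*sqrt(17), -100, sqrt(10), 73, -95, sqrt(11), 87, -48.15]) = [-100, -99.3, -95, -16*sqrt(17), -48.15, -20, -16, sqrt(2), 9*sqrt(10)/14, sqrt(10), sqrt(11), 22.1, 73, 80.24, 87]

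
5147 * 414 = 2130858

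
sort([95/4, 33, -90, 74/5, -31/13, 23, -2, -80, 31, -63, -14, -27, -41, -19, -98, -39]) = [-98, -90, -80, -63, -41, -39, -27, -19, -14, -31/13, -2, 74/5, 23, 95/4, 31, 33]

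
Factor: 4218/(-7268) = -1*2^(-1)*3^1*19^1*23^(-1)*37^1*79^(-1) = -2109/3634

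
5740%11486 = 5740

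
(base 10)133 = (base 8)205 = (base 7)250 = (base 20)6d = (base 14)97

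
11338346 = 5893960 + 5444386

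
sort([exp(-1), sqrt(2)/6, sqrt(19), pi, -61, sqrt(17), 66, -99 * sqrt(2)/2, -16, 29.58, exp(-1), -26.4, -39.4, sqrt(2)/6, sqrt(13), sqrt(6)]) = [-99 * sqrt(2)/2, -61, -39.4, -26.4, -16, sqrt(2)/6, sqrt(2)/6, exp(-1), exp(-1), sqrt(6), pi, sqrt(13), sqrt(17), sqrt(19), 29.58, 66]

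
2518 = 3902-1384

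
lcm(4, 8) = 8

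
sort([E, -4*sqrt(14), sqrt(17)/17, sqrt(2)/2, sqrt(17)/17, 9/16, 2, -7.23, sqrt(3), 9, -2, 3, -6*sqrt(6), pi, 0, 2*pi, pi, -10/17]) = [-4*sqrt(14), -6*sqrt(6), -7.23, -2, -10/17, 0, sqrt(17)/17, sqrt(17)/17, 9/16, sqrt(2)/2, sqrt(3), 2, E, 3, pi, pi, 2*pi, 9]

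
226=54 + 172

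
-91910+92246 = 336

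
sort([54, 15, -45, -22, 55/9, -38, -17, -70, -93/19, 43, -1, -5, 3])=[-70, -45, -38, -22, -17, -5, -93/19, -1, 3, 55/9, 15, 43, 54]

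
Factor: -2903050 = -1 * 2^1 * 5^2 * 58061^1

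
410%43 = 23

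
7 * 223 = 1561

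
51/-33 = -17/11 ≈ -1.55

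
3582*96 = 343872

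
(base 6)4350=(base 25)1f2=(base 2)1111101010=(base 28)17m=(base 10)1002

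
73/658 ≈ 0.111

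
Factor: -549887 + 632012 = 3^2*5^3*73^1 = 82125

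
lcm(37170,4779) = 334530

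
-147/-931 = 3/19 ≈ 0.158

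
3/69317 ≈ 0.0000433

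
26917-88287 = -61370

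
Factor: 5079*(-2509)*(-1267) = 3^1*7^1*13^1*181^1*193^1*1693^1 = 16145648337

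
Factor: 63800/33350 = 2^2*11^1*23^(-1) = 44/23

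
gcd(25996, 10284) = 4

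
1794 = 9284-7490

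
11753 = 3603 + 8150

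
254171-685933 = -431762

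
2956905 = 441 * 6705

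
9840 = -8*(-1230)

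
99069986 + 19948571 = 119018557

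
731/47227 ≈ 0.0155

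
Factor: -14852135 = -1*5^1*17^1*23^1*71^1*107^1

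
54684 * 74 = 4046616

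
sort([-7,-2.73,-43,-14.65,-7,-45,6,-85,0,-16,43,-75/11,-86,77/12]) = [-86,-85,-45,-43,-16,-14.65,-7,-7,-75/11,-2.73,0,6,77/12,43]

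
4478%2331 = 2147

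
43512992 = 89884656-46371664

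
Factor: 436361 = 131^1*3331^1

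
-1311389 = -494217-817172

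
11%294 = 11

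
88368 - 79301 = 9067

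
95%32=31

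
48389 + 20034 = 68423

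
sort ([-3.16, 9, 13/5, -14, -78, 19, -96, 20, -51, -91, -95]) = [-96, -95, -91, -78, -51, -14, -3.16, 13/5, 9, 19, 20]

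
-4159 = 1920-6079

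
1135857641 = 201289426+934568215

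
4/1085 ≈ 0.00369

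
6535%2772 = 991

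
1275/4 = 318+3/4 = 318.75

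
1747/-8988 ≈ -0.194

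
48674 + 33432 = 82106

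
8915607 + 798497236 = 807412843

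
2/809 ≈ 0.00247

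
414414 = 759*546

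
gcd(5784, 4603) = 1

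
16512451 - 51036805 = -34524354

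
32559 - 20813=11746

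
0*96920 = 0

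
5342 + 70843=76185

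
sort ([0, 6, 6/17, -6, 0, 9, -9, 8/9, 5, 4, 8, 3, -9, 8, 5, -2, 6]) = [-9, -9, -6, -2, 0, 0, 6/17, 8/9, 3, 4, 5, 5, 6, 6, 8, 8, 9]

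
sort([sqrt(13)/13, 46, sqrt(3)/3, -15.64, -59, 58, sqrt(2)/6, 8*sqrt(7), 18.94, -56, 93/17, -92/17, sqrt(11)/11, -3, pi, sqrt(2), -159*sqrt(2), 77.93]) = [-159*sqrt(2), -59, -56, -15.64, -92/17, -3, sqrt(2)/6, sqrt(13)/13, sqrt(11)/11, sqrt(3)/3, sqrt(2), pi, 93/17, 18.94, 8*sqrt(7), 46, 58, 77.93]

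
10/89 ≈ 0.112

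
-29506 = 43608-73114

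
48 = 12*4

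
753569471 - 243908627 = 509660844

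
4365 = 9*485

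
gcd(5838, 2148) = 6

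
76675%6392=6363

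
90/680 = 9/68 ≈ 0.132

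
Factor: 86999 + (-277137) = -1*2^1*13^1*71^1*103^1 = -190138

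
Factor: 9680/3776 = 2^(-2) * 5^1 * 11^2 * 59^(-1) = 605/236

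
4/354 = 2/177 ≈ 0.0113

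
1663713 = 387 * 4299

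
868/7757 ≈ 0.112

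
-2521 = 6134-8655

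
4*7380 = 29520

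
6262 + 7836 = 14098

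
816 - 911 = -95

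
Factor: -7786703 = -1 * 29^1 * 268507^1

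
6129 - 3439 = 2690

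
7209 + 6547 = 13756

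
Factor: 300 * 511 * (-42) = -1 * 2^3 * 3^2 * 5^2 * 7^2 * 73^1 = -6438600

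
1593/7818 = 531/2606 ≈ 0.204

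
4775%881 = 370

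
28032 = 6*4672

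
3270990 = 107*30570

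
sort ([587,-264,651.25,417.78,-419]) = [-419,-264,417.78,587,651.25]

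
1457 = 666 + 791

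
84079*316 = 26568964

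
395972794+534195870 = 930168664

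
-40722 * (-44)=1791768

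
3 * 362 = 1086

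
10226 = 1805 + 8421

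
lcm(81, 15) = 405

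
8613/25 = 344 + 13/25 = 344.52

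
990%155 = 60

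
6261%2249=1763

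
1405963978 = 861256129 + 544707849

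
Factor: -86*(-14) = 2^2*7^1*43^1 = 1204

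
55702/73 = 763+3/73 ≈ 763.04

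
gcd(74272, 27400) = 8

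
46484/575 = 80+484/575≈80.84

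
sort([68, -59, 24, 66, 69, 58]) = [-59, 24, 58, 66, 68, 69]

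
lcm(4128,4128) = 4128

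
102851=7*14693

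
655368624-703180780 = -47812156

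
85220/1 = 85220 = 85220.00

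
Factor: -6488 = -1 * 2^3 * 811^1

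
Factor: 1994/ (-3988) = -1*2^ (-1) = -1/2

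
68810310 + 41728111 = 110538421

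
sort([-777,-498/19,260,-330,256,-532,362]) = [-777,-532,-330,-498/19,256,260,362]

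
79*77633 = 6133007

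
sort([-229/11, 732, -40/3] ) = [-229/11, -40/3, 732] 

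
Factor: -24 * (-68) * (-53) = -1 * 2^5 * 3^1 * 17^1 * 53^1 = -86496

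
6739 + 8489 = 15228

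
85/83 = 1 + 2/83 ≈ 1.02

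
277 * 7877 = 2181929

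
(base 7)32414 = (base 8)17640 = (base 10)8096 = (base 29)9i5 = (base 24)e18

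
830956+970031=1800987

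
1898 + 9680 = 11578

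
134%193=134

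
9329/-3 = -3109 - 2/3 ≈ -3109.67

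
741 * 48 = 35568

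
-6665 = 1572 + -8237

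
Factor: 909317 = 909317^1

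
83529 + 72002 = 155531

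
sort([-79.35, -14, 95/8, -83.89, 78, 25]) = [-83.89, -79.35, -14, 95/8, 25, 78]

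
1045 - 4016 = -2971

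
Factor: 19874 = 2^1*19^1*523^1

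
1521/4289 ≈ 0.355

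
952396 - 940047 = 12349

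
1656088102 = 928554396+727533706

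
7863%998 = 877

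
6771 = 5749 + 1022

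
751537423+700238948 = 1451776371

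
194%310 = 194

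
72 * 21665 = 1559880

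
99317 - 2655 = 96662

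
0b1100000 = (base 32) 30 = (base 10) 96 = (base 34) 2s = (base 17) 5b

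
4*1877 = 7508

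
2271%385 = 346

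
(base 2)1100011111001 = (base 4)1203321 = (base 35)57n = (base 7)24432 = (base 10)6393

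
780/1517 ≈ 0.514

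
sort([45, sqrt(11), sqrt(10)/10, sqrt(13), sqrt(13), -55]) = [-55, sqrt(10)/10, sqrt(11), sqrt(13), sqrt(13), 45]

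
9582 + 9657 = 19239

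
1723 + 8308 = 10031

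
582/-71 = -8 - 14/71 ≈ -8.20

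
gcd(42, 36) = 6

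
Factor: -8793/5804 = -1*2^(-2)*3^2*977^1*1451^(-1)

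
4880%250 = 130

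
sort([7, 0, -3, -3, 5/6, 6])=[-3, -3, 0, 5/6, 6, 7]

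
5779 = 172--5607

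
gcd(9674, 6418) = 2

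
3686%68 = 14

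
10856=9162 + 1694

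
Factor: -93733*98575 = -1*5^2*67^1*1399^1*3943^1 = -9239730475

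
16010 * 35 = 560350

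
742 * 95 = 70490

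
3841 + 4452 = 8293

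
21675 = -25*(-867)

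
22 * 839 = 18458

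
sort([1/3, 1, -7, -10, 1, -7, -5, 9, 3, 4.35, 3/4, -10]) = [-10, -10, -7, -7, -5, 1/3, 3/4, 1, 1, 3, 4.35, 9]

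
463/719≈0.644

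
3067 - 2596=471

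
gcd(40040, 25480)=3640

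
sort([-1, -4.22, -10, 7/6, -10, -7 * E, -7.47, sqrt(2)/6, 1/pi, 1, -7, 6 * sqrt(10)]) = [-7 * E, -10, -10, -7.47, -7, -4.22, -1, sqrt(2)/6, 1/pi, 1, 7/6, 6 * sqrt(10)]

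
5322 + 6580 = 11902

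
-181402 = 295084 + -476486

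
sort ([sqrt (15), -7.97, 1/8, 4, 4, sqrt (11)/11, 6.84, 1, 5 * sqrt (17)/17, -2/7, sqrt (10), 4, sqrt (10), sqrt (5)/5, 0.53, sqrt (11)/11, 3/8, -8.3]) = [-8.3, -7.97, -2/7, 1/8, sqrt (11)/11, sqrt (11)/11, 3/8, sqrt (5)/5, 0.53, 1, 5 * sqrt (17)/17, sqrt (10), sqrt (10), sqrt (15), 4, 4, 4, 6.84]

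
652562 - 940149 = -287587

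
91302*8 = 730416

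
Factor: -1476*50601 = -1*2^2*3^3*41^1*101^1*167^1 = -74687076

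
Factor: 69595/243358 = 2^ (-1) * 5^1 * 31^1 * 271^ (-1) = 155/542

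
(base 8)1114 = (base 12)410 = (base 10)588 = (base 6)2420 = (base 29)k8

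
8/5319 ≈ 0.00150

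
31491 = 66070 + -34579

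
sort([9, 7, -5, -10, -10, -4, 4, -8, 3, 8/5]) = [-10, -10, -8, -5, -4, 8/5, 3, 4, 7, 9]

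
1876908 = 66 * 28438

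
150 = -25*(-6)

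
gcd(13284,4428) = 4428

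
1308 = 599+709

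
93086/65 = 1432 + 6/65 ≈ 1432.09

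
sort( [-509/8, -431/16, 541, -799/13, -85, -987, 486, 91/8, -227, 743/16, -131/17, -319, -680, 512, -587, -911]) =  [-987, -911, -680, -587, -319, -227, -85, -509/8, -799/13, -431/16, -131/17, 91/8, 743/16, 486, 512, 541]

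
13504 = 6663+6841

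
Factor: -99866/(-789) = 2^1*3^(-1)*13^1*23^1*167^1*263^(-1)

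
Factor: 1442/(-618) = -1*3^(-1)*7^1 = -7/3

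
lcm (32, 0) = 0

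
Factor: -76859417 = -1*71^1*1082527^1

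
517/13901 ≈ 0.0372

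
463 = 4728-4265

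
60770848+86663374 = 147434222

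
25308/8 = 6327/2 = 3163.50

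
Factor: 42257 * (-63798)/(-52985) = 2^1 * 3^1 * 5^(-1) * 7^3 * 31^1 * 10597^(-1) * 42257^1 = 2695912086/52985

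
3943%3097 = 846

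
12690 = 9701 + 2989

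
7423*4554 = 33804342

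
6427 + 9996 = 16423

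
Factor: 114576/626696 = 2^1*3^1*11^1*19^(-2) = 66/361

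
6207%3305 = 2902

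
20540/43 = 477+29/43 ≈ 477.67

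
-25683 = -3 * 8561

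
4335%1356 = 267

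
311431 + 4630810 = 4942241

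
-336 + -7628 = -7964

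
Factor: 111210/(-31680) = -1*2^(-5)*3^(-1)*337^1 = -337/96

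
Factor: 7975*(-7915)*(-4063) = 5^3*11^1*17^1*29^1*239^1*1583^1 = 256465193875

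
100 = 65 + 35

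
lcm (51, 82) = 4182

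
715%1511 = 715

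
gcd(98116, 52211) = 1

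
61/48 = 1 + 13/48 ≈ 1.27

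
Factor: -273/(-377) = 3^1*7^1*29^(-1) = 21/29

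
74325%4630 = 245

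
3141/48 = 1047/16 ≈ 65.44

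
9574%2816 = 1126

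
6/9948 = 1/1658 ≈ 0.000603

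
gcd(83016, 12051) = 9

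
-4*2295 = -9180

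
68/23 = 2+22/23 ≈ 2.96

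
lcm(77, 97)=7469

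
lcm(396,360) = 3960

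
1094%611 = 483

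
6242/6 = 1040 + 1/3 ≈ 1040.33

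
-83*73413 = -6093279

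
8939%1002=923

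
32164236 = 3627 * 8868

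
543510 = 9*60390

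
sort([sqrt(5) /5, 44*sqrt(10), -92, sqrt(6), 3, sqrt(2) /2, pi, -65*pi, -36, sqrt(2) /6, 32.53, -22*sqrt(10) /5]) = [-65*pi, -92, -36, -22*sqrt(10) /5, sqrt(2) /6, sqrt(5) /5, sqrt(2) /2, sqrt(6), 3, pi, 32.53, 44*sqrt(10)]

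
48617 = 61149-12532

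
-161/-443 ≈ 0.363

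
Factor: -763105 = -1 * 5^1 * 7^1 * 21803^1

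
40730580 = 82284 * 495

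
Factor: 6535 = 5^1 * 1307^1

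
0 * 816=0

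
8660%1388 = 332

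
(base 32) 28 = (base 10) 72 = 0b1001000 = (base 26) 2k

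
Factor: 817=19^1*43^1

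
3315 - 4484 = -1169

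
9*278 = 2502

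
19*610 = 11590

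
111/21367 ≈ 0.00519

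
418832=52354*8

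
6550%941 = 904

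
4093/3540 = 1 + 553/3540 ≈ 1.16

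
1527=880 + 647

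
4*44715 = 178860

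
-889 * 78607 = -69881623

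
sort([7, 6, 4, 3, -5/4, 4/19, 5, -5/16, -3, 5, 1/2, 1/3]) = [-3, -5/4, -5/16, 4/19, 1/3, 1/2, 3, 4, 5, 5, 6, 7]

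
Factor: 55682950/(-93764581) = -1*2^1*5^2*41^(-1)*137^(-1)*349^1*3191^1*16693^(-1)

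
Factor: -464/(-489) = 2^4 * 3^(-1) * 29^1 * 163^(-1)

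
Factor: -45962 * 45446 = -1 * 2^2 * 7^3 * 31^1 * 67^1 * 733^1 = -2088789052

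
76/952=19/238 ≈ 0.0798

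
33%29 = 4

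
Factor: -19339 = -1*83^1*233^1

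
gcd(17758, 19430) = 2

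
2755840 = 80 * 34448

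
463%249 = 214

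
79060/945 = 15812/189 ≈ 83.66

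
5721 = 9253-3532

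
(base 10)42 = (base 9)46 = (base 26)1g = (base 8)52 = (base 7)60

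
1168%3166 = 1168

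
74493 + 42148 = 116641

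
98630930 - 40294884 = 58336046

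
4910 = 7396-2486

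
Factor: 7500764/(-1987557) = -1 * 2^2 * 3^(-1) * 11^(-1) * 13^(-1) * 41^(-1) * 113^(-1) * 1875191^1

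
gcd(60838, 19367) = 1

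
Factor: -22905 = -1 * 3^2 * 5^1 * 509^1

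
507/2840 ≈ 0.179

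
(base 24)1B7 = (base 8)1517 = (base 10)847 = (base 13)502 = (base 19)26B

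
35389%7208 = 6557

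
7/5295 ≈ 0.00132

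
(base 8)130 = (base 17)53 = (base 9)107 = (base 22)40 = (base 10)88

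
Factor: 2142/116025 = 2^1 * 3^1 * 5^(-2) * 13^(-1) = 6/325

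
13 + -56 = -43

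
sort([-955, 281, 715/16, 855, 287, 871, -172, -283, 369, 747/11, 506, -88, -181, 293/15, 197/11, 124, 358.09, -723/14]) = [-955, -283, -181, -172, -88, -723/14, 197/11, 293/15, 715/16, 747/11, 124, 281, 287, 358.09, 369, 506, 855, 871]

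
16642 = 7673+8969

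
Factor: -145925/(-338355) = 3^(-2) * 5^1 * 13^1 * 73^(-1) * 103^(-1) * 449^1 = 29185/67671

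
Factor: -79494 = -1 * 2^1 * 3^1 * 13249^1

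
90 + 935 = 1025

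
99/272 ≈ 0.364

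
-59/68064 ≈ -0.000867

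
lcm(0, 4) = 0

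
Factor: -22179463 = -1*22179463^1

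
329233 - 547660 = -218427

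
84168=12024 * 7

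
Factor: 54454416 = 2^4*3^1*1134467^1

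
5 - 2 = 3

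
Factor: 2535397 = 17^2*31^1*283^1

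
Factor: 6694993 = 6694993^1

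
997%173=132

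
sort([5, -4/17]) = [-4/17, 5]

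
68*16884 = 1148112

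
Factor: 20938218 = 2^1*3^1*7^1*47^1*10607^1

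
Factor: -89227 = -1*89227^1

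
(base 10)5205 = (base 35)48p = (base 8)12125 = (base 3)21010210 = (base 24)90l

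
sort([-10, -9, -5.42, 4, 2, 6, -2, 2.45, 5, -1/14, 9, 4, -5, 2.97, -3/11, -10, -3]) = [-10, -10, -9, -5.42, -5, -3, -2, -3/11, -1/14, 2, 2.45, 2.97, 4, 4, 5, 6, 9]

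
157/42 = 3 + 31/42 ≈ 3.74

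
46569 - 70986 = -24417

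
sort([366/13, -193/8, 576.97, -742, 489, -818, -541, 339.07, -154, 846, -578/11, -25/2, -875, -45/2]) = [-875, -818, -742, -541, -154, -578/11, -193/8, -45/2, -25/2, 366/13, 339.07, 489, 576.97, 846]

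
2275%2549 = 2275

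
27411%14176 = 13235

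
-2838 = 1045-3883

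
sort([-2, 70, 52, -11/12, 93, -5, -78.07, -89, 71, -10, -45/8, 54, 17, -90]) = [-90, -89, -78.07, -10, -45/8, -5, -2, -11/12, 17, 52, 54, 70, 71, 93]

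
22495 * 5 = 112475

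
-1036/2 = -518 = -518.00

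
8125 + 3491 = 11616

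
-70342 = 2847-73189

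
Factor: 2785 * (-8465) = -1 * 5^2 * 557^1 * 1693^1 = -23575025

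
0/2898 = 0 = 0.00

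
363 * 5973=2168199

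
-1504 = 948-2452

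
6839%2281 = 2277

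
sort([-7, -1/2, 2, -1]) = [-7, -1, -1/2, 2]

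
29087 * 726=21117162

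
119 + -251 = -132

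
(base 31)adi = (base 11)759a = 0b10011100101111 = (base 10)10031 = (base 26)ell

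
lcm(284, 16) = 1136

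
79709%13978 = 9819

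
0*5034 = 0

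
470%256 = 214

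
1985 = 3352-1367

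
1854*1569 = 2908926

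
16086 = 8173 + 7913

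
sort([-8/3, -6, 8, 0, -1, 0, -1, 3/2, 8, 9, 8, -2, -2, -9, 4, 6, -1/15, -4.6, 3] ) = [-9, -6, -4.6, -8/3, -2, -2, -1, -1, -1/15, 0, 0, 3/2, 3, 4, 6, 8, 8, 8, 9] 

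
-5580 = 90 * (-62)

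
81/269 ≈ 0.301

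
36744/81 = 453+17/27≈453.63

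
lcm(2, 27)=54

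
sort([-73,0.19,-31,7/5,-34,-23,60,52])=[-73,-34,-31,-23,0.19,7/5,52,60]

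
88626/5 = 17725+1/5 = 17725.20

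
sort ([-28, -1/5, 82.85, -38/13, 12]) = [-28, -38/13, -1/5, 12, 82.85]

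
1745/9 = 193 + 8/9 ≈ 193.89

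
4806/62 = 77 + 16/31 ≈ 77.52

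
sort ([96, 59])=[59, 96]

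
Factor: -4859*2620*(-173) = 2^2*5^1*43^1*113^1*131^1*173^1 = 2202390340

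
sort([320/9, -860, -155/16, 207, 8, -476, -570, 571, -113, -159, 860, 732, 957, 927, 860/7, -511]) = [-860, -570, -511, -476, -159, -113, -155/16, 8, 320/9, 860/7, 207, 571, 732, 860, 927, 957]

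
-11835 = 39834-51669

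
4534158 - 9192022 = -4657864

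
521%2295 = 521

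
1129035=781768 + 347267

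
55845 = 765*73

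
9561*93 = 889173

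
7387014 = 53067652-45680638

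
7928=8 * 991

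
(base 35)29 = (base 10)79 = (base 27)2p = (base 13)61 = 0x4f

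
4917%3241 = 1676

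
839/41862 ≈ 0.0200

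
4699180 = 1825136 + 2874044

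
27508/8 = 6877/2 = 3438.50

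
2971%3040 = 2971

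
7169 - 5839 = 1330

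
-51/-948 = 17/316 ≈ 0.0538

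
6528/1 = 6528 = 6528.00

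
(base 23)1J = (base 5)132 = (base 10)42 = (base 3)1120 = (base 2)101010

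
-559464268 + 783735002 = 224270734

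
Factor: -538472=-1 * 2^3 * 11^1 * 29^1 * 211^1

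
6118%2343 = 1432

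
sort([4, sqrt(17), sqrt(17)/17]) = [sqrt(17)/17, 4, sqrt(17)]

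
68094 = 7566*9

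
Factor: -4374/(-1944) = 2^(-2) * 3^2 = 9/4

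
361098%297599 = 63499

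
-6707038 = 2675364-9382402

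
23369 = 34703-11334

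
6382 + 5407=11789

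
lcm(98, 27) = 2646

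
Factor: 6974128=2^4*7^1*73^1*853^1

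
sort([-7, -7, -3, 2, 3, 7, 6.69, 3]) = [-7, -7, -3, 2, 3, 3, 6.69, 7]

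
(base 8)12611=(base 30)63n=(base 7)22034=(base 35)4hi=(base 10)5513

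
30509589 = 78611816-48102227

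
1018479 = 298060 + 720419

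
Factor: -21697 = -1*13^1*1669^1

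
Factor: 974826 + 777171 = 3^1 * 13^1 * 167^1 * 269^1 = 1751997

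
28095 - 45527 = -17432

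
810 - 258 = 552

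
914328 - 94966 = 819362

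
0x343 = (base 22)1fl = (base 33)pa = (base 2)1101000011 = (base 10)835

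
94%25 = 19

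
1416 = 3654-2238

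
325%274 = 51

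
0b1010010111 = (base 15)2e3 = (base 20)1d3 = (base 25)11d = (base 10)663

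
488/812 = 122/203 ≈ 0.601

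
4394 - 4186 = 208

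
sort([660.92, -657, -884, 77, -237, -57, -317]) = [-884, -657, -317, -237, -57, 77, 660.92]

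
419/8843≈0.0474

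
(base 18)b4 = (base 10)202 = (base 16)ca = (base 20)a2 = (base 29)6s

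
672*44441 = 29864352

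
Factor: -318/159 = -1*2^1 = -2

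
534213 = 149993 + 384220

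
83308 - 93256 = -9948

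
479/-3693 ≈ -0.130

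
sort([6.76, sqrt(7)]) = [sqrt(7), 6.76]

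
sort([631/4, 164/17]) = [164/17, 631/4]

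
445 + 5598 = 6043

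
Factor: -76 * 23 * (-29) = 2^2 * 19^1 * 23^1 * 29^1 = 50692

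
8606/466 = 18+109/233 ≈ 18.47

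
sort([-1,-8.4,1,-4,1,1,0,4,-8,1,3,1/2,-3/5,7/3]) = [-8.4,-8,-4,-1,-3/5,0,1/2,1,1,1,1,7/3,3,4]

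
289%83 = 40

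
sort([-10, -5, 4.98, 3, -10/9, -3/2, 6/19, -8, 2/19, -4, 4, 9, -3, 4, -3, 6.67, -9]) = [-10, -9, -8, -5, -4, -3, -3, -3/2, -10/9, 2/19, 6/19, 3, 4, 4, 4.98, 6.67, 9]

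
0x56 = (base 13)68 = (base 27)35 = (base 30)2q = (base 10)86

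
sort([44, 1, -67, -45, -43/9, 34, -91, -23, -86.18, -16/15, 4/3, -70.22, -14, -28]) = [-91, -86.18, -70.22, -67, -45, -28, -23, -14, -43/9, -16/15, 1, 4/3, 34, 44]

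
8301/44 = 188 + 29/44 ≈ 188.66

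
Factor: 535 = 5^1*107^1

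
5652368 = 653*8656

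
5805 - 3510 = 2295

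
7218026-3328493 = 3889533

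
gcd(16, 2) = 2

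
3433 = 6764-3331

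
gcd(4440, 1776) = 888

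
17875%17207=668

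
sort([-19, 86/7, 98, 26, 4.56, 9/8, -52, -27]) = [-52, -27, -19, 9/8, 4.56, 86/7, 26, 98]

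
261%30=21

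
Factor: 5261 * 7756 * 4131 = 2^2 * 3^5 * 7^1 * 17^1 * 277^1 * 5261^1 = 168562629396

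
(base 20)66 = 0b1111110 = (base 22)5g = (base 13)99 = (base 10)126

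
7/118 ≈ 0.0593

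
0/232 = 0 = 0.00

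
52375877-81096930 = -28721053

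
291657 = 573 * 509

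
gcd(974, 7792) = 974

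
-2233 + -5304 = -7537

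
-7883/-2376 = 3 + 755/2376 ≈ 3.32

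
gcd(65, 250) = 5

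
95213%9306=2153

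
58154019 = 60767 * 957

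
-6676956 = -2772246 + -3904710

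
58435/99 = 590 + 25/99 ≈ 590.25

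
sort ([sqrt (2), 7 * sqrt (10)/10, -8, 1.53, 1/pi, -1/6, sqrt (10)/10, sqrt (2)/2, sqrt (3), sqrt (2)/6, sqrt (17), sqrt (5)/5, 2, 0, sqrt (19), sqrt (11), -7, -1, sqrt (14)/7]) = [-8, -7, -1, -1/6, 0, sqrt (2)/6, sqrt (10)/10, 1/pi, sqrt (5)/5, sqrt (14)/7, sqrt (2)/2, sqrt (2), 1.53, sqrt (3), 2, 7 * sqrt (10)/10, sqrt (11), sqrt (17), sqrt (19)]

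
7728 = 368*21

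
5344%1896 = 1552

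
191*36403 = 6952973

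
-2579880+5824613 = 3244733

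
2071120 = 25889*80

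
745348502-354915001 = 390433501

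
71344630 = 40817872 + 30526758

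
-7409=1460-8869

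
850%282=4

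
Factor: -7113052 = -1 * 2^2 * 1778263^1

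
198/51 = 66/17 ≈ 3.88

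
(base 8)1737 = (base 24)1h7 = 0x3df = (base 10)991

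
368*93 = 34224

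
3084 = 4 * 771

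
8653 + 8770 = 17423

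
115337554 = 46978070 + 68359484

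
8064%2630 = 174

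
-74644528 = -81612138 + 6967610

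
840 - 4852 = -4012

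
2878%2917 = 2878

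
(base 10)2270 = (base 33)22q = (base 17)7e9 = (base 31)2b7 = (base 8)4336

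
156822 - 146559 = 10263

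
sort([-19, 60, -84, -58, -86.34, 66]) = [-86.34, -84, -58, -19, 60, 66]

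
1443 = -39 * (-37)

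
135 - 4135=-4000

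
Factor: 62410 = 2^1*5^1*79^2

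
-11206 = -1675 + -9531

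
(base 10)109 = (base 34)37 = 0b1101101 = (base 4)1231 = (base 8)155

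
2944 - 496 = 2448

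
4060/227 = 17 + 201/227 ≈ 17.89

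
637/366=1 + 271/366 ≈ 1.74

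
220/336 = 55/84 ≈ 0.655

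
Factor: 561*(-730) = -1*2^1*3^1*5^1*11^1*17^1*73^1 = -409530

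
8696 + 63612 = 72308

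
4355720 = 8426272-4070552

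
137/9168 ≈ 0.0149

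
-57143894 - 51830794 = -108974688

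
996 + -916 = 80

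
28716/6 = 4786 = 4786.00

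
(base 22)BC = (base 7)512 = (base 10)254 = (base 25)A4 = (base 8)376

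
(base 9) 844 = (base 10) 688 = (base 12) 494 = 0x2b0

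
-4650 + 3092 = -1558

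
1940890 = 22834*85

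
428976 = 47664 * 9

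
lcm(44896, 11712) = 269376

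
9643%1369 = 60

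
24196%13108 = 11088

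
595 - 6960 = -6365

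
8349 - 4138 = 4211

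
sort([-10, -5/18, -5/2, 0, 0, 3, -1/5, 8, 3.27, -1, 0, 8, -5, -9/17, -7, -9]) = [-10, -9, -7, -5, -5/2, -1, -9/17, -5/18, -1/5, 0, 0, 0, 3, 3.27, 8, 8]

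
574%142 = 6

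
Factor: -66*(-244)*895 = 2^3*3^1*5^1*11^1*61^1*179^1 = 14413080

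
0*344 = 0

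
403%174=55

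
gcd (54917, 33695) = 1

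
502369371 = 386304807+116064564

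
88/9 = 9 + 7/9 ≈ 9.78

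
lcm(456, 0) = 0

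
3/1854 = 1/618 ≈ 0.00162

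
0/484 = 0 = 0.00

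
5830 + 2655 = 8485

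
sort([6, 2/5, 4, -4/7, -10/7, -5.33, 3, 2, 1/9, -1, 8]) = [-5.33, -10/7, -1, -4/7, 1/9, 2/5, 2, 3, 4, 6, 8]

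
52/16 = 3+1/4 = 3.25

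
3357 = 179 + 3178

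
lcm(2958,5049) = 292842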